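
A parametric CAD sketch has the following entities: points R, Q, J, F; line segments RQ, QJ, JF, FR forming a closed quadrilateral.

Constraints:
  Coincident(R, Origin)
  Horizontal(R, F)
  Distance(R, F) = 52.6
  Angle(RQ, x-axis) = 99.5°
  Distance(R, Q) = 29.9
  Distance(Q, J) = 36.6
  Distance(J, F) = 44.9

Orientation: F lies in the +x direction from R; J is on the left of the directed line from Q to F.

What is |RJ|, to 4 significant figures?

49.47

R is at the origin; R and F share the same y with |RF| = 52.6 and F in +x, so F = (52.6, 0). RQ runs at 99.5° with |RQ| = 29.9, so Q = (-4.935, 29.49). J is determined by |QJ| = 36.6 and |JF| = 44.9 together: it lies at the intersection of circle(Q, 36.6) and circle(F, 44.9). With |QF| = 64.65, the foot of the radical line on QF is 27.09 from Q and the perpendicular offset is √(36.6² − 27.09²) = 24.61. Taking the left-of-QF solution: J = (30.40, 39.03).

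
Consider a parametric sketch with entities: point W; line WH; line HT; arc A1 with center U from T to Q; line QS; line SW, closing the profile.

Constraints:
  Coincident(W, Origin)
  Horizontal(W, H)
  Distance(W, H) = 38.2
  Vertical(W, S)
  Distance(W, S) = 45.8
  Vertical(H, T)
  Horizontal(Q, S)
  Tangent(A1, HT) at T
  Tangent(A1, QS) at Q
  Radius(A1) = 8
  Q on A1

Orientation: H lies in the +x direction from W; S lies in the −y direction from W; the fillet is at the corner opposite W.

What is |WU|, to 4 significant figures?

48.38

W and S share the same x with |WS| = 45.8 and S on the −y side, so S = (0.000, -45.80). The virtual corner opposite W is at (38.20, -45.80). The tangent condition forces UT to be normal to HT and tangency of A1 to QS means the radius UQ is perpendicular to QS, with radius 8.0, so the center U sits 8.0 in from both sides at U = (30.20, -37.80). Then |WU| = |U − W| = 48.38.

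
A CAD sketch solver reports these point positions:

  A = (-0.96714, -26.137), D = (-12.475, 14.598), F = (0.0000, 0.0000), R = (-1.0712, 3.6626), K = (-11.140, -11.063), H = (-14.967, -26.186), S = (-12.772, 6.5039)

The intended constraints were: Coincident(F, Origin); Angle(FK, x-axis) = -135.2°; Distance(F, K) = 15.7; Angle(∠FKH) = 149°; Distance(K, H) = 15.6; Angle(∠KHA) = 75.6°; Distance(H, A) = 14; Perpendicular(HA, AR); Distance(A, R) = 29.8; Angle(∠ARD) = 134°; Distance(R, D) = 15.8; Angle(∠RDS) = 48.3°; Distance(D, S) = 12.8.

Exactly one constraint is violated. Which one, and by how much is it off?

Distance(D, S) = 12.8 — off by 4.70.

F = (0.00, 0.00) ✓; FK at -135.2° ✓; |FK| = 15.70 ✓; ∠FKH = 149.0° ✓; |KH| = 15.60 ✓; ∠KHA = 75.60° ✓; |HA| = 14.00 ✓; ∠(HA, AR) = 90.00° ✓; |AR| = 29.80 ✓; ∠ARD = 134.0° ✓; |RD| = 15.80 ✓; ∠RDS = 48.30° ✓; |DS| = 8.100 ✗.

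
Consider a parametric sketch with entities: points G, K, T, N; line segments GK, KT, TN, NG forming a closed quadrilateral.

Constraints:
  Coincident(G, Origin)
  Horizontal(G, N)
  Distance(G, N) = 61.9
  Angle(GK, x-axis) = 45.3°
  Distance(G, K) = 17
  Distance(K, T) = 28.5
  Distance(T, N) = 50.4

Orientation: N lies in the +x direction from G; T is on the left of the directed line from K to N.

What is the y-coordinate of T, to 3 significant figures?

36.3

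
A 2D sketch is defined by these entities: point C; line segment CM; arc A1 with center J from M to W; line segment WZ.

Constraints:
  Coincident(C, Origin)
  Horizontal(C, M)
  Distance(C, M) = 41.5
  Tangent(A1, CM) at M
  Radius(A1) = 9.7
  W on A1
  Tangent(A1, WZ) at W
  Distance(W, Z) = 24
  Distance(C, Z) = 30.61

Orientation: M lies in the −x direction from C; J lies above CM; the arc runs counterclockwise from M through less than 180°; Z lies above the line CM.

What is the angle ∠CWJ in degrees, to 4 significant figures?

151.1°

Checks: |JW| = 9.700 ✓; ∠(JW, WZ) = 90.00° ✓; |WZ| = 24.00 ✓; |CZ| = 30.61 ✓.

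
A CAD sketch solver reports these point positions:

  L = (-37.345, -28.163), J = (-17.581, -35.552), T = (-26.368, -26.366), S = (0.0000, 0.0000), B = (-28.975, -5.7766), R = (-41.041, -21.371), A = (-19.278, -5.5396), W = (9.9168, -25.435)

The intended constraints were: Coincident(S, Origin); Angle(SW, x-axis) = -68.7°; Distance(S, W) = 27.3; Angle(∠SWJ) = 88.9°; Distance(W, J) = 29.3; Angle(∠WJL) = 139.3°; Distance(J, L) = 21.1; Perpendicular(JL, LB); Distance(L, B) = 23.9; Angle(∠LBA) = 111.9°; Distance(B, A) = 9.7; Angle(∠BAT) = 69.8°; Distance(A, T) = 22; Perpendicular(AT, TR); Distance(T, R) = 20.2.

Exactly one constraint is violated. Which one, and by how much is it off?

Distance(T, R) = 20.2 — off by 4.70.

S = (0.00, 0.00) ✓; SW at -68.70° ✓; |SW| = 27.30 ✓; ∠SWJ = 88.90° ✓; |WJ| = 29.30 ✓; ∠WJL = 139.3° ✓; |JL| = 21.10 ✓; ∠(JL, LB) = 90.00° ✓; |LB| = 23.90 ✓; ∠LBA = 111.9° ✓; |BA| = 9.700 ✓; ∠BAT = 69.80° ✓; |AT| = 22.00 ✓; ∠(AT, TR) = 90.00° ✓; |TR| = 15.50 ✗.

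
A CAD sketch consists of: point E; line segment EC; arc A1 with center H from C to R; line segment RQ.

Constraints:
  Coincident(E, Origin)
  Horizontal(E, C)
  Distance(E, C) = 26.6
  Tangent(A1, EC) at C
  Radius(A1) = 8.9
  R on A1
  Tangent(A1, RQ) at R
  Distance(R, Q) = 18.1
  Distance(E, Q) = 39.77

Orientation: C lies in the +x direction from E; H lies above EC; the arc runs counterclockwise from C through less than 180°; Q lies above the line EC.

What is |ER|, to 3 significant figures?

36.9

E is at the origin; EC is horizontal with |EC| = 26.6 and C on the +x side, so C = (26.6, 0.00). A1 meets EC tangentially, so HC is at right angles to EC, so H = C + (0, 8.9) = (26.6, 8.90). Since HR ⟂ RQ (tangency), |HQ| = √(8.9² + 18.1²) = 20.2 regardless of where R sits on A1. So Q lies on both circle(E, 39.77) and circle(H, 20.2); the above-EC intersection is Q = (27.1, 29.1). R is the foot of the tangent from Q: R = (34.7, 12.6).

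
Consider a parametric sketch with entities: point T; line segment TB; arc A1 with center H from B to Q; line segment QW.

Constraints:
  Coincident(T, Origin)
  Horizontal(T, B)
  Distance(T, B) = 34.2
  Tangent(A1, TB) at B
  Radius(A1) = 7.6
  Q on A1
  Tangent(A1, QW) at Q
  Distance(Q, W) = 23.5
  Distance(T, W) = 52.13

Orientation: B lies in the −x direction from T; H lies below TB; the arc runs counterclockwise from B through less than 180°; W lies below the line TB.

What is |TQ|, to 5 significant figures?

42.482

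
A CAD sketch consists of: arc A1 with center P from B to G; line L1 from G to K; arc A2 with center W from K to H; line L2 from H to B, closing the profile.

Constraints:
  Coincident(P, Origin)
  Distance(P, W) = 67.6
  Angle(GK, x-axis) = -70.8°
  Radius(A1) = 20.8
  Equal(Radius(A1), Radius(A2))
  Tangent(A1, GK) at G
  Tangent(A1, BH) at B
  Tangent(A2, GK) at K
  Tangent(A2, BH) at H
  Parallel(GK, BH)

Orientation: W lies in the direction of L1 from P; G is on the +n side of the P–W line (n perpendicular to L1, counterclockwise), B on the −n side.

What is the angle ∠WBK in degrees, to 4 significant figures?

14.50°

The slot axis is L1's direction at -70.8°, so u = (cos -70.8°, sin -70.8°) = (0.3289, -0.9444) and n = (−sin -70.8°, cos -70.8°) = (0.9444, 0.3289). P is at the origin and W lies 67.6 along u from P, so W = 67.6·u = (22.23, -63.84). Tangency of A1 to both parallel lines with radius 20.8 puts G and B at P ± 20.8·n: G = (19.64, 6.840), B = (-19.64, -6.840). Equal radii place K and H the same way about W: K = W + 20.8·n = (41.87, -57.00), H = W − 20.8·n = (2.588, -70.68). Then cos ∠WBK = BW·BK / (|BW||BK|), giving 14.50°.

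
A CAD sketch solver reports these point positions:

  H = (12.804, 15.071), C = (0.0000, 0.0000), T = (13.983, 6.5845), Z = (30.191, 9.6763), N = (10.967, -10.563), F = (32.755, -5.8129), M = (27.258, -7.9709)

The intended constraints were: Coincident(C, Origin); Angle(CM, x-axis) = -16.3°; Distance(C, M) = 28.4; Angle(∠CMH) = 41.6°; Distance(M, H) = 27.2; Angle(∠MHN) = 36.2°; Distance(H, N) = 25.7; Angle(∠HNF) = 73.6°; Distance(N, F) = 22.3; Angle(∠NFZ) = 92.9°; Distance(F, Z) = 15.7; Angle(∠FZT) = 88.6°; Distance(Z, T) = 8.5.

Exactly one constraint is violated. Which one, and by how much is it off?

Distance(Z, T) = 8.5 — off by 8.00.

C = (0.00, 0.00) ✓; CM at -16.30° ✓; |CM| = 28.40 ✓; ∠CMH = 41.60° ✓; |MH| = 27.20 ✓; ∠MHN = 36.20° ✓; |HN| = 25.70 ✓; ∠HNF = 73.60° ✓; |NF| = 22.30 ✓; ∠NFZ = 92.90° ✓; |FZ| = 15.70 ✓; ∠FZT = 88.60° ✓; |ZT| = 16.50 ✗.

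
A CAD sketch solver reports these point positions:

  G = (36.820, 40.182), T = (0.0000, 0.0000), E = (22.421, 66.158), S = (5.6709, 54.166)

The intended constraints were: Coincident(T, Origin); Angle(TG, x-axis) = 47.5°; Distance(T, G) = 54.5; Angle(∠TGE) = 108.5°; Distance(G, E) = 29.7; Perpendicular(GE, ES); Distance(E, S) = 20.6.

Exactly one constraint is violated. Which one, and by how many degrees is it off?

Perpendicular(GE, ES) — off by 6.60°.

T = (0.00, 0.00) ✓; TG at 47.50° ✓; |TG| = 54.50 ✓; ∠TGE = 108.5° ✓; |GE| = 29.70 ✓; ∠(GE, ES) = 96.60° ✗; |ES| = 20.60 ✓.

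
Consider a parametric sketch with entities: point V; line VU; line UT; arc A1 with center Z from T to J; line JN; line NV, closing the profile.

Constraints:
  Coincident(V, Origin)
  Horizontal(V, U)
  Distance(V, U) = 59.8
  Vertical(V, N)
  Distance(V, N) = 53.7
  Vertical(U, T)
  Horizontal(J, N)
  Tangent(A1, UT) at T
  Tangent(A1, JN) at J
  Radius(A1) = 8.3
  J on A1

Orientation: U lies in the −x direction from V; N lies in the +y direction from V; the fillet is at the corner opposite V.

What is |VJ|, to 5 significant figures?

74.404

V is at the origin; VU is horizontal with |VU| = 59.8 and U on the −x side, so U = (-59.800, 0.0000). V and N share the same x with |VN| = 53.7 and N on the +y side, so N = (0.0000, 53.700). The virtual corner opposite V is at (-59.800, 53.700). A1 meets UT tangentially, so ZT is at right angles to UT and A1 meets JN tangentially, so ZJ is at right angles to JN, with radius 8.3, so the center Z sits 8.3 in from both sides at Z = (-51.500, 45.400). That places the tangent points at T = (-59.800, 45.400) on UT and J = (-51.500, 53.700) on JN. Then |VJ| = |J − V| = 74.404.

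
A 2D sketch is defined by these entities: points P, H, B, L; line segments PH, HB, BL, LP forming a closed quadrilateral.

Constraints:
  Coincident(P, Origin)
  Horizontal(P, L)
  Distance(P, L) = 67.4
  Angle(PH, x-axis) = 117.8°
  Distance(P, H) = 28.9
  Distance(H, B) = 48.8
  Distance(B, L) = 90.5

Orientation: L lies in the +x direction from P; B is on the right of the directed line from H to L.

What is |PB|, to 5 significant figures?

30.432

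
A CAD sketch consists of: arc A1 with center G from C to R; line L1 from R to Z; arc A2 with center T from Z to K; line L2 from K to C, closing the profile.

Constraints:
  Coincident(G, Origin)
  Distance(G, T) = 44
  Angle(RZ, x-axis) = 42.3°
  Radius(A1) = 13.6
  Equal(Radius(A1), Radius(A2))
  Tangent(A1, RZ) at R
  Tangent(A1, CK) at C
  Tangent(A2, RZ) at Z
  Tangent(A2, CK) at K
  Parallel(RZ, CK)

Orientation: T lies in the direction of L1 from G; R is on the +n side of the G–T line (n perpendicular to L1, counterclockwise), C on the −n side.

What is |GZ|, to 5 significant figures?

46.054

The slot axis is L1's direction at 42.3°, so u = (cos 42.3°, sin 42.3°) = (0.73963, 0.67301) and n = (−sin 42.3°, cos 42.3°) = (-0.67301, 0.73963). G is at the origin and T lies 44.0 along u from G, so T = 44.0·u = (32.544, 29.613). Tangency of A1 to both parallel lines with radius 13.6 puts R and C at G ± 13.6·n: R = (-9.1530, 10.059), C = (9.1530, -10.059). Equal radii place Z and K the same way about T: Z = T + 13.6·n = (23.391, 39.672), K = T − 13.6·n = (41.697, 19.554). Then |GZ| = |Z − G| = 46.054.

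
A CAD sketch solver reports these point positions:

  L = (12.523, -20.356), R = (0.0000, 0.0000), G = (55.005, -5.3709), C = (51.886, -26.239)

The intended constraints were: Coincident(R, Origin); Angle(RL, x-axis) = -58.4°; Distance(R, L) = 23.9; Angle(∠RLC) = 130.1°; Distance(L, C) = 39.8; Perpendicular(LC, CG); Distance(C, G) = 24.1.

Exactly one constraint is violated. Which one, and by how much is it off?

Distance(C, G) = 24.1 — off by 3.00.

R = (0.00, 0.00) ✓; RL at -58.40° ✓; |RL| = 23.90 ✓; ∠RLC = 130.1° ✓; |LC| = 39.80 ✓; ∠(LC, CG) = 90.00° ✓; |CG| = 21.10 ✗.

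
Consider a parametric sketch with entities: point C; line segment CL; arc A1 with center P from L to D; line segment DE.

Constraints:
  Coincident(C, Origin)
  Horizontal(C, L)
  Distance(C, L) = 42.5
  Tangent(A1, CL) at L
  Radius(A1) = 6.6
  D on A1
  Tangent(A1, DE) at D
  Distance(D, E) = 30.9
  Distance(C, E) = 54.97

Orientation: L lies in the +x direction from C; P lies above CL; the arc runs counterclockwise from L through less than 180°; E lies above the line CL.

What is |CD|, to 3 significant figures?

49.5

Checks: |CL| = 42.50 ✓; |PD| = 6.600 ✓; ∠(PD, DE) = 90.00° ✓; |DE| = 30.90 ✓; |CE| = 54.97 ✓.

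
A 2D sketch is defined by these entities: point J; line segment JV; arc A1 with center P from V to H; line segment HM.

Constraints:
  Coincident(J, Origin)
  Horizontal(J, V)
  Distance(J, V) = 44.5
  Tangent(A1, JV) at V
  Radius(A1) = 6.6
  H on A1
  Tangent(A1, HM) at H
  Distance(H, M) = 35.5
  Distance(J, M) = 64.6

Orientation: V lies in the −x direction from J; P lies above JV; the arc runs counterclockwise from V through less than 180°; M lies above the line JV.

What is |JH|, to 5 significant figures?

39.140

Checks: J.y = 0.00, V.y = 0.00 ✓; |PH| = 6.600 ✓; ∠(PH, HM) = 90.00° ✓; |HM| = 35.50 ✓; |JM| = 64.60 ✓.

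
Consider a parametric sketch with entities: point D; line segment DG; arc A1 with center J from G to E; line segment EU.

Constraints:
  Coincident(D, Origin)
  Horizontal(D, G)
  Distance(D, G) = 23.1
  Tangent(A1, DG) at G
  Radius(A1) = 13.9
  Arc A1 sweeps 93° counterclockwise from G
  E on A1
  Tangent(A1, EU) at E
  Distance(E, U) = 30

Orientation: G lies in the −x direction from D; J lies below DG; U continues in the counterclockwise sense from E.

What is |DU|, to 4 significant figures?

56.94

D is at the origin; DG is horizontal with |DG| = 23.1 and G on the −x side, so G = (-23.10, 0.000). Tangency of A1 to DG means the radius JG is perpendicular to DG, so J = G + (0, -13.9) = (-23.10, -13.90). On A1, G sits at bearing 90° from J; a 93° counterclockwise sweep puts E at bearing 183°, so E = J + 13.9·(cos 183°, sin 183°) = (-36.98, -14.63). The tangent condition forces JE to be normal to EU, so EU runs along (−sin 183°, cos 183°); with |EU| = 30.0, U = (-35.41, -44.59). Then |DU| = |U − D| = 56.94.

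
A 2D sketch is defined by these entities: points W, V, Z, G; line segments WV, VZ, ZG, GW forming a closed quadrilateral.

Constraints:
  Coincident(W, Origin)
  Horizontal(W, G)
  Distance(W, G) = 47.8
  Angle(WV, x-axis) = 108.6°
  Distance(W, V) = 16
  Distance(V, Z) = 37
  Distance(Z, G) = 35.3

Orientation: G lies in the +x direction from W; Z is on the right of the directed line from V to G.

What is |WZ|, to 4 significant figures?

22.08

Checks: |VZ| = 37.00 ✓; |ZG| = 35.30 ✓.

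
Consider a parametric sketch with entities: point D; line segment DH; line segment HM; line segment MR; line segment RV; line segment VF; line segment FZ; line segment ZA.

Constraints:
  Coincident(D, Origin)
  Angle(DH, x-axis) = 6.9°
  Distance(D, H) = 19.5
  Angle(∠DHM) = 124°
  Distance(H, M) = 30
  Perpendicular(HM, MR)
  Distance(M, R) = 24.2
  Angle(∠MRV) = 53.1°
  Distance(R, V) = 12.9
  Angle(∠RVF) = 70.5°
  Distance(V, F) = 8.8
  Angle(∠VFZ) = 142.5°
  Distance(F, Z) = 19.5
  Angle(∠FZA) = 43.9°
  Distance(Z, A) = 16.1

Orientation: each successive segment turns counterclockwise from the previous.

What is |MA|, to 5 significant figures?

23.625

∠VFZ = 142.5° gives FZ at 66.800° from the x-axis; with |FZ| = 19.5, Z = (29.034, 49.591). ∠FZA = 43.9° gives ZA at -157.10° from the x-axis; with |ZA| = 16.1, A = (14.203, 43.326). Then |MA| = |A − M| = 23.625.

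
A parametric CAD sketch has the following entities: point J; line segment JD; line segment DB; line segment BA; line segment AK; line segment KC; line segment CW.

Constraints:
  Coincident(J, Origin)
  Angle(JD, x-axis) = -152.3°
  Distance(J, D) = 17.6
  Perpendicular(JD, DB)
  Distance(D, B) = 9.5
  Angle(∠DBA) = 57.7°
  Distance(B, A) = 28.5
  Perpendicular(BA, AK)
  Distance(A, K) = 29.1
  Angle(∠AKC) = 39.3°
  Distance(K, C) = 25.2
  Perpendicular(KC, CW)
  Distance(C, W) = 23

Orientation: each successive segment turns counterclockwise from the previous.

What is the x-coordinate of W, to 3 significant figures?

8.30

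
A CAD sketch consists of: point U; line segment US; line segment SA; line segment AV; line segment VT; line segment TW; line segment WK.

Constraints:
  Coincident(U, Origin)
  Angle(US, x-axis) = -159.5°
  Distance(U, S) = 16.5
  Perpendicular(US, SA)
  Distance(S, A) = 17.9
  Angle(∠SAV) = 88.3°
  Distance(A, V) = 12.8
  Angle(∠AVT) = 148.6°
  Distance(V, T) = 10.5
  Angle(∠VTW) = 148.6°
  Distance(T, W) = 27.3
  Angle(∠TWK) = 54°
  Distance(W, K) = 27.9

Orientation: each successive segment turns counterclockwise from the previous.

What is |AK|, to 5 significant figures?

26.342

∠VTW = 148.6° gives TW at 85.000° from the x-axis; with |TW| = 27.3, W = (11.275, 17.939). ∠TWK = 54.0° gives WK at -149.00° from the x-axis; with |WK| = 27.9, K = (-12.640, 3.5694). Then |AK| = |K − A| = 26.342.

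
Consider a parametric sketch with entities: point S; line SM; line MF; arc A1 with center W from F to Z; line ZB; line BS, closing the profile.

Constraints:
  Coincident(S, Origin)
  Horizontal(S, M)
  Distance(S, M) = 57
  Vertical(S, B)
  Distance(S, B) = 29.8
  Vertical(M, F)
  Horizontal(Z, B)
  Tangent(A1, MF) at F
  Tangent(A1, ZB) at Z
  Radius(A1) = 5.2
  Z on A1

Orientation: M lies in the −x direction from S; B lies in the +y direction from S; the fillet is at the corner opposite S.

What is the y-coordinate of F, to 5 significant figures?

24.600

The virtual corner opposite S is at (-57.000, 29.800). A1 meets MF tangentially, so WF is at right angles to MF and since A1 is tangent to ZB there, WZ ⟂ ZB, with radius 5.2, so the center W sits 5.2 in from both sides at W = (-51.800, 24.600). That places the tangent points at F = (-57.000, 24.600) on MF and Z = (-51.800, 29.800) on ZB. So F.y = 24.600.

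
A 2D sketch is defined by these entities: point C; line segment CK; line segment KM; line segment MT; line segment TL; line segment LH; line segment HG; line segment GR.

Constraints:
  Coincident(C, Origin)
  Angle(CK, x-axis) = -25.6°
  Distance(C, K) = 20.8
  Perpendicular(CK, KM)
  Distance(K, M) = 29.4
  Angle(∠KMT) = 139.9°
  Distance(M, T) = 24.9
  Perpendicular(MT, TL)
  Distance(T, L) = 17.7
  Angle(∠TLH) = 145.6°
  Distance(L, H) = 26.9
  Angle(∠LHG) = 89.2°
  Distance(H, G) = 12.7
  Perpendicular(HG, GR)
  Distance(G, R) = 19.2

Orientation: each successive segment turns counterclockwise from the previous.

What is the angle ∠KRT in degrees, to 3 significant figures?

134°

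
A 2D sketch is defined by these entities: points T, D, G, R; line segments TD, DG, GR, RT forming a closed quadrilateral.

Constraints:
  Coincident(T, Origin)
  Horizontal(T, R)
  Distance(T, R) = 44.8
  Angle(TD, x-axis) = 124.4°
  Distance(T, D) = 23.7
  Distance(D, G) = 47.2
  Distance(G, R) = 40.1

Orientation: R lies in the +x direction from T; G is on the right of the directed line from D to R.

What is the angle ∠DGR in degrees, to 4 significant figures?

88.98°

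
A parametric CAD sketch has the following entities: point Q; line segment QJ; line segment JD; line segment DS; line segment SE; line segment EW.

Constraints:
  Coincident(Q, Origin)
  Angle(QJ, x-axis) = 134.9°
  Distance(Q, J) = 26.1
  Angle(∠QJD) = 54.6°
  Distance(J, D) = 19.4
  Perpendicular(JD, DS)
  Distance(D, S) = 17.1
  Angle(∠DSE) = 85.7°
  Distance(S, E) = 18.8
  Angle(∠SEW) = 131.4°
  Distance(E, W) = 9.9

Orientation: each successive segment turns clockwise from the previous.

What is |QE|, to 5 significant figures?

15.507

The perpendicularity gives DS at right angles to JD, so DS runs at -80.500°; with |DS| = 17.1, S = (3.5330, 4.8241). ∠DSE = 85.7° gives SE at -174.80° from the x-axis; with |SE| = 18.8, E = (-15.190, 3.1202). Then |QE| = |E − Q| = 15.507.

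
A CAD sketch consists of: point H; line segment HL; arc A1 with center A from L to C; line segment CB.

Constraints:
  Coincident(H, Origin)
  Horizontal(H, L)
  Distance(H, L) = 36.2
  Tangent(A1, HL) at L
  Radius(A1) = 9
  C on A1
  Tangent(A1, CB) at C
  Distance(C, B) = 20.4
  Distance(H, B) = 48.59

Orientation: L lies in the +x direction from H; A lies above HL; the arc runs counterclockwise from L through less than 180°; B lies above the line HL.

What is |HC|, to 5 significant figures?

46.243

Checks: H = (0.00, 0.00) ✓; |AC| = 9.000 ✓; ∠(AC, CB) = 90.00° ✓; |CB| = 20.40 ✓; |HB| = 48.59 ✓.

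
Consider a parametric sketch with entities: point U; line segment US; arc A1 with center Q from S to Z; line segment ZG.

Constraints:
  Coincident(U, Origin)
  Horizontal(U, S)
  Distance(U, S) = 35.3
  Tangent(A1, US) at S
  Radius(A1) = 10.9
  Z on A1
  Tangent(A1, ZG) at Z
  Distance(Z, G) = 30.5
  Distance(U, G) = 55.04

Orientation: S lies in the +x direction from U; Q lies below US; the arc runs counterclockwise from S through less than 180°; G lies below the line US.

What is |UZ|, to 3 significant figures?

28.6

Checks: |QZ| = 10.90 ✓; ∠(QZ, ZG) = 90.00° ✓; |ZG| = 30.50 ✓; |UG| = 55.04 ✓.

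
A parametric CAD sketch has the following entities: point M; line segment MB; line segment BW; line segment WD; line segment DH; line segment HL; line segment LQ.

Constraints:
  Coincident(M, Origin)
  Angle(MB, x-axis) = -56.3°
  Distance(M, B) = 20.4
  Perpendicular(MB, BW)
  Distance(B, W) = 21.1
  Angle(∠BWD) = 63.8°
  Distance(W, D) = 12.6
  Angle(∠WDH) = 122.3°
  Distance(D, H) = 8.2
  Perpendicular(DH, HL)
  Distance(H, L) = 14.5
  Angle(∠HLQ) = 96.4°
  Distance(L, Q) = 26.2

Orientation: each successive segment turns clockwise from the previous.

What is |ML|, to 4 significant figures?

23.38

∠WDH = 122.3° gives DH at 39.80° from the x-axis; with |DH| = 8.2, H = (-1.580, -10.94). DH is perpendicular to HL, so HL runs at -50.20°; with |HL| = 14.5, L = (7.701, -22.08). Then |ML| = |L − M| = 23.38.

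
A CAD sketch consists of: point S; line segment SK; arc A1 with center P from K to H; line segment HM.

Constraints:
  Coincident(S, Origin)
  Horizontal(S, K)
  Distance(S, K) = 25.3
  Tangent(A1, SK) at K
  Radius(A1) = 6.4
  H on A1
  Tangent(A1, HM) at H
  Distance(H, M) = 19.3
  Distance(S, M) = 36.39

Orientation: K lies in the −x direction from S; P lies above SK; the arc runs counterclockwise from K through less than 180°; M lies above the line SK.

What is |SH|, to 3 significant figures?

20.9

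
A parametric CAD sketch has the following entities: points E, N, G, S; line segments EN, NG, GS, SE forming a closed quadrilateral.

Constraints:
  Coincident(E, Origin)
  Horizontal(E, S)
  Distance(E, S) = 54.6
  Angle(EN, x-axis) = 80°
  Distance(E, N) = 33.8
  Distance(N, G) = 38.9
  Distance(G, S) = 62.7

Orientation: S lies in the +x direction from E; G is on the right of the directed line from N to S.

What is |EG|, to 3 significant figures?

8.58

E is at the origin; E and S share the same y with |ES| = 54.6 and S in +x, so S = (54.6, 0). EN runs at 80.0° with |EN| = 33.8, so N = (5.87, 33.3). G is determined by |NG| = 38.9 and |GS| = 62.7 together: it lies at the intersection of circle(N, 38.9) and circle(S, 62.7). With |NS| = 59.0, the foot of the radical line on NS is 9.02 from N and the perpendicular offset is √(38.9² − 9.02²) = 37.8. Taking the right-of-NS solution: G = (-8.03, -3.05).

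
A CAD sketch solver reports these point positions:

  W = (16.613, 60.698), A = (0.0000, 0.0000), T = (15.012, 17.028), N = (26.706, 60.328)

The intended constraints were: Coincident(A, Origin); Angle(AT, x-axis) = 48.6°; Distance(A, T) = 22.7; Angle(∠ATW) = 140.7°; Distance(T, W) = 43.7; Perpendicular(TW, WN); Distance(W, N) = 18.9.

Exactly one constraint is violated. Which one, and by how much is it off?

Distance(W, N) = 18.9 — off by 8.80.

A = (0.00, 0.00) ✓; AT at 48.60° ✓; |AT| = 22.70 ✓; ∠ATW = 140.7° ✓; |TW| = 43.70 ✓; ∠(TW, WN) = 90.00° ✓; |WN| = 10.10 ✗.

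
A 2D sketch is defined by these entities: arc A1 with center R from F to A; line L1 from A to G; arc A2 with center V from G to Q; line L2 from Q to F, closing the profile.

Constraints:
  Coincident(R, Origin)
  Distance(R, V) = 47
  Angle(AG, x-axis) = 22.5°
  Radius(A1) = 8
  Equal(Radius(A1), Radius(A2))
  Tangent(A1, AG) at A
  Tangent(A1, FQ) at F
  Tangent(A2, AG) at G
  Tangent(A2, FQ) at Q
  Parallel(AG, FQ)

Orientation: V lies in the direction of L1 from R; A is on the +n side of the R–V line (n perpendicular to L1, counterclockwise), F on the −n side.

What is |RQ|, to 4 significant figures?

47.68

The slot axis is L1's direction at 22.5°, so u = (cos 22.5°, sin 22.5°) = (0.9239, 0.3827) and n = (−sin 22.5°, cos 22.5°) = (-0.3827, 0.9239). R is at the origin and V lies 47.0 along u from R, so V = 47.0·u = (43.42, 17.99). Tangency of A1 to both parallel lines with radius 8.0 puts A and F at R ± 8.0·n: A = (-3.061, 7.391), F = (3.061, -7.391). Equal radii place G and Q the same way about V: G = V + 8.0·n = (40.36, 25.38), Q = V − 8.0·n = (46.48, 10.60). Then |RQ| = |Q − R| = 47.68.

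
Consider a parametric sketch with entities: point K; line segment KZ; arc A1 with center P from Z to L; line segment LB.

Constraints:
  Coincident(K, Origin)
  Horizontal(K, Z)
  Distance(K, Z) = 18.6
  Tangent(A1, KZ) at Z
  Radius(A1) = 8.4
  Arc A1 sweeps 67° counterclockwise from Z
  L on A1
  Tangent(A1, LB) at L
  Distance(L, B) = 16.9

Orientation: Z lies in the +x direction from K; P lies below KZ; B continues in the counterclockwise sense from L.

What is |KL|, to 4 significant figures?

12.01

K is at the origin; KZ is horizontal with |KZ| = 18.6 and Z on the +x side, so Z = (18.60, 0.000). A1 meets KZ tangentially, so PZ is at right angles to KZ, so P = Z + (0, -8.4) = (18.60, -8.400). On A1, Z sits at bearing 90° from P; a 67° counterclockwise sweep puts L at bearing 157°, so L = P + 8.4·(cos 157°, sin 157°) = (10.87, -5.118). Then |KL| = |L − K| = 12.01.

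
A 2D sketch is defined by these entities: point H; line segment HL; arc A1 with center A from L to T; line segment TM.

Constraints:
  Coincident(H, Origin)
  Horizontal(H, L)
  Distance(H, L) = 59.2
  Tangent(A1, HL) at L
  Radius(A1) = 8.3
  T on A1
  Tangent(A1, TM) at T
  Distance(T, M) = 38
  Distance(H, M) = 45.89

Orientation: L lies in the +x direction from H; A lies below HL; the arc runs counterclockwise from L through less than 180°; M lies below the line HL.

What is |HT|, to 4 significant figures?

52.56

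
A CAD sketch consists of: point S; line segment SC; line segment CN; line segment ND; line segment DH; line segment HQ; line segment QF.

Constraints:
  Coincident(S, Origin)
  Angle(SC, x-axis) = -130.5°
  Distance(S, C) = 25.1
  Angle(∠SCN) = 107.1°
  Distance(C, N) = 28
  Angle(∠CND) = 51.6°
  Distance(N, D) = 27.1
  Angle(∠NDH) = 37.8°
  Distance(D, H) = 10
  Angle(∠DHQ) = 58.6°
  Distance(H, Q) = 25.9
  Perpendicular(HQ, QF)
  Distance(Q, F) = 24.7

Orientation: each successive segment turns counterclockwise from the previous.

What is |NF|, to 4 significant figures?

46.58

S is at the origin; SC runs at -130.5° with length 25.1, so C = (-16.30, -19.09). ∠SCN = 107.1° gives CN at -57.60° from the x-axis; with |CN| = 28.0, N = (-1.298, -42.73). ∠CND = 51.6° gives ND at 70.80° from the x-axis; with |ND| = 27.1, D = (7.614, -17.13). ∠NDH = 37.8° gives DH at -147.0° from the x-axis; with |DH| = 10.0, H = (-0.7724, -22.58). ∠DHQ = 58.6° gives HQ at -25.60° from the x-axis; with |HQ| = 25.9, Q = (22.59, -33.77). HQ ⟂ QF, so QF runs at 64.40°; with |QF| = 24.7, F = (33.26, -11.50). Then |NF| = |F − N| = 46.58.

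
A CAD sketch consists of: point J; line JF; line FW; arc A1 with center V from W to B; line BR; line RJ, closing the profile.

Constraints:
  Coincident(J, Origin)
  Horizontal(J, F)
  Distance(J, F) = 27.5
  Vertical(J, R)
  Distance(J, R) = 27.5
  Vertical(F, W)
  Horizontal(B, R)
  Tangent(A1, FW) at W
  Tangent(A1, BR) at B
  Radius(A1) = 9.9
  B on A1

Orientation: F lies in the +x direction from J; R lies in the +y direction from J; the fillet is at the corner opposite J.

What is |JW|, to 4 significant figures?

32.65

J is at the origin; J and F share the same y with |JF| = 27.5 and F on the +x side, so F = (27.50, 0.000). JR is vertical with |JR| = 27.5 and R on the +y side, so R = (0.000, 27.50). The virtual corner opposite J is at (27.50, 27.50). Tangency of A1 to FW means the radius VW is perpendicular to FW and tangency of A1 to BR means the radius VB is perpendicular to BR, with radius 9.9, so the center V sits 9.9 in from both sides at V = (17.60, 17.60). That places the tangent points at W = (27.50, 17.60) on FW and B = (17.60, 27.50) on BR. Then |JW| = |W − J| = 32.65.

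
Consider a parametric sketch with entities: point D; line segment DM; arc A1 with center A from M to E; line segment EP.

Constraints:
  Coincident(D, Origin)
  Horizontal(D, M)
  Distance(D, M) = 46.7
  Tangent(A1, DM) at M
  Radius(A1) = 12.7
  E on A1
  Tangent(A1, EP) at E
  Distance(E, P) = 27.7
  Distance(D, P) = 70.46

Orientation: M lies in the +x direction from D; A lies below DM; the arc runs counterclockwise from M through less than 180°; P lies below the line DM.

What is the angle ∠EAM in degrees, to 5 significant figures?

134.47°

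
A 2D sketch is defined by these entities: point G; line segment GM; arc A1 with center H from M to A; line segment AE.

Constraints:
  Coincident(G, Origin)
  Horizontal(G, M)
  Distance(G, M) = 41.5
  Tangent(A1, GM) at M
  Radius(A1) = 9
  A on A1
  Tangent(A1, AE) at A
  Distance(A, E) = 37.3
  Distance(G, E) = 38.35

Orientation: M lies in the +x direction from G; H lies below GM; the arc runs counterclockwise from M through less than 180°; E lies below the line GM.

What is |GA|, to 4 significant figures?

34.15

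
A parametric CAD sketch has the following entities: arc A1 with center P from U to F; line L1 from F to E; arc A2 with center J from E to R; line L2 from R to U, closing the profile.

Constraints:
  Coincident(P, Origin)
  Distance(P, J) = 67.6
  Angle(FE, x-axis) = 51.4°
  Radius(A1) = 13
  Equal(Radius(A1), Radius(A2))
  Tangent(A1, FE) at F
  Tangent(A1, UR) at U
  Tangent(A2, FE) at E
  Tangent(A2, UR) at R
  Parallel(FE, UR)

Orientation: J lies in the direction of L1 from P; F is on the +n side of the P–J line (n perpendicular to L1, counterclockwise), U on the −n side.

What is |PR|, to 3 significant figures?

68.8

The slot axis is L1's direction at 51.4°, so u = (cos 51.4°, sin 51.4°) = (0.624, 0.782) and n = (−sin 51.4°, cos 51.4°) = (-0.782, 0.624). P is at the origin and J lies 67.6 along u from P, so J = 67.6·u = (42.2, 52.8). Tangency of A1 to both parallel lines with radius 13.0 puts F and U at P ± 13.0·n: F = (-10.2, 8.11), U = (10.2, -8.11). Equal radii place E and R the same way about J: E = J + 13.0·n = (32.0, 60.9), R = J − 13.0·n = (52.3, 44.7). Then |PR| = |R − P| = 68.8.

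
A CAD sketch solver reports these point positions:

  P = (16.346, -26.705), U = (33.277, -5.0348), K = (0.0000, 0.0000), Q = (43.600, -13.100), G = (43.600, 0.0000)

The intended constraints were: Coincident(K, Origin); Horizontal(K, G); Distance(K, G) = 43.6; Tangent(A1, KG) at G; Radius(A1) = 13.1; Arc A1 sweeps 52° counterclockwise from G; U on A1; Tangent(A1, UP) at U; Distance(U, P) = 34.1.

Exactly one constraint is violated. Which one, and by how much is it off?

Distance(U, P) = 34.1 — off by 6.60.

K = (0.00, 0.00) ✓; K.y = 0.00, G.y = 0.00 ✓; |KG| = 43.60 ✓; ∠(QG, GK) = 90.00° ✓; |QG| = 13.10 ✓; bearing(Q→U) − bearing(Q→G) = 52.00° ✓; |QU| = 13.10 ✓; ∠(QU, UP) = 90.00° ✓; |UP| = 27.50 ✗.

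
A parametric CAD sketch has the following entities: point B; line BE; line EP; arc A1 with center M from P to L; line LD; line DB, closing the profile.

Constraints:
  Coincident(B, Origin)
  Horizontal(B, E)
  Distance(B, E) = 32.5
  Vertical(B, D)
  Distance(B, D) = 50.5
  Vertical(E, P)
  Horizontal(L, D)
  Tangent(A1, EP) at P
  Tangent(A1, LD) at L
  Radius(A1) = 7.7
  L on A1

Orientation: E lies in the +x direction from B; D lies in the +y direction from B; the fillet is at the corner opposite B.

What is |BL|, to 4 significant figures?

56.26

B is at the origin; BE is horizontal with |BE| = 32.5 and E on the +x side, so E = (32.50, 0.000). B and D share the same x with |BD| = 50.5 and D on the +y side, so D = (0.000, 50.50). The virtual corner opposite B is at (32.50, 50.50). A1 meets EP tangentially, so MP is at right angles to EP and the tangent condition forces ML to be normal to LD, with radius 7.7, so the center M sits 7.7 in from both sides at M = (24.80, 42.80). That places the tangent points at P = (32.50, 42.80) on EP and L = (24.80, 50.50) on LD. Then |BL| = |L − B| = 56.26.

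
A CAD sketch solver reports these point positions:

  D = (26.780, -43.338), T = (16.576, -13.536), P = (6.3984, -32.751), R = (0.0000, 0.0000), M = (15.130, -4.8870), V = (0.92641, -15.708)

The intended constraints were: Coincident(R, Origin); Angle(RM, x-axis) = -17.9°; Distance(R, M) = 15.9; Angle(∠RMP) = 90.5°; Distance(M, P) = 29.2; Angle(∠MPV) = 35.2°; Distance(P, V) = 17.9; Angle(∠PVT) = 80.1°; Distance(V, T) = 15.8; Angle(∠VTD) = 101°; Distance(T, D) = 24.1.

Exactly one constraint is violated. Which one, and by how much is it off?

Distance(T, D) = 24.1 — off by 7.40.

R = (0.00, 0.00) ✓; RM at -17.90° ✓; |RM| = 15.90 ✓; ∠RMP = 90.50° ✓; |MP| = 29.20 ✓; ∠MPV = 35.20° ✓; |PV| = 17.90 ✓; ∠PVT = 80.10° ✓; |VT| = 15.80 ✓; ∠VTD = 101.0° ✓; |TD| = 31.50 ✗.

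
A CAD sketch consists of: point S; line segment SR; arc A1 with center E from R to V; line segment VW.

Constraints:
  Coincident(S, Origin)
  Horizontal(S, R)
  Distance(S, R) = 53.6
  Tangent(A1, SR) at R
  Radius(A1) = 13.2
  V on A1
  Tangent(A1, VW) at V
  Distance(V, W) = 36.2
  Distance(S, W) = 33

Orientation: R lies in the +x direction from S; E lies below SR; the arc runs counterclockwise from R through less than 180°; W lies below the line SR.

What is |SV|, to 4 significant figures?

44.87

Checks: |EV| = 13.20 ✓; ∠(EV, VW) = 90.00° ✓; |VW| = 36.20 ✓; |SW| = 33.00 ✓.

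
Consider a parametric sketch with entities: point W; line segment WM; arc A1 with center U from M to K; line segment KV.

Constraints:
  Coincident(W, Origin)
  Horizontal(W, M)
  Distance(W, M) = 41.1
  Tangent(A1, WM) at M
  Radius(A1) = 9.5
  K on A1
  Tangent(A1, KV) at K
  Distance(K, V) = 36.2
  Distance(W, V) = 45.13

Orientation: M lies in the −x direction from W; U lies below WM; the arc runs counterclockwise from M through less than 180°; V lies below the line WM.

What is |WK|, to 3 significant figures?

50.2

Checks: |UK| = 9.500 ✓; ∠(UK, KV) = 90.00° ✓; |KV| = 36.20 ✓; |WV| = 45.13 ✓.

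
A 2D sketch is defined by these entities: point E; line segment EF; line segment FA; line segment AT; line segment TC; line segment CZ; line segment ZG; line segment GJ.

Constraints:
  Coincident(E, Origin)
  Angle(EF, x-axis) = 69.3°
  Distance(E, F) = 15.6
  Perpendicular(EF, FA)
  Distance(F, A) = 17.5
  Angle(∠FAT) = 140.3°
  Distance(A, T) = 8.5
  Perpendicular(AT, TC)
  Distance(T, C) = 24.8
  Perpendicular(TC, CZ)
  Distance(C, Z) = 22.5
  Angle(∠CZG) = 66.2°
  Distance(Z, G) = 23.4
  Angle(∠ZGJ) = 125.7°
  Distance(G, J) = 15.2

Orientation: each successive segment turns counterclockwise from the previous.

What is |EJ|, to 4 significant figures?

26.77

E is at the origin; EF runs at 69.3° with length 15.6, so F = (5.514, 14.59). EF ⟂ FA, so FA runs at 159.3°; with |FA| = 17.5, A = (-10.86, 20.78). ∠FAT = 140.3° gives AT at -161.0° from the x-axis; with |AT| = 8.5, T = (-18.89, 18.01). AT is perpendicular to TC, so TC runs at -71.00°; with |TC| = 24.8, C = (-10.82, -5.437). The perpendicularity gives CZ at right angles to TC, so CZ runs at 19.00°; with |CZ| = 22.5, Z = (10.46, 1.888). ∠CZG = 66.2° gives ZG at 132.8° from the x-axis; with |ZG| = 23.4, G = (-5.444, 19.06). ∠ZGJ = 125.7° gives GJ at -172.9° from the x-axis; with |GJ| = 15.2, J = (-20.53, 17.18). Then |EJ| = |J − E| = 26.77.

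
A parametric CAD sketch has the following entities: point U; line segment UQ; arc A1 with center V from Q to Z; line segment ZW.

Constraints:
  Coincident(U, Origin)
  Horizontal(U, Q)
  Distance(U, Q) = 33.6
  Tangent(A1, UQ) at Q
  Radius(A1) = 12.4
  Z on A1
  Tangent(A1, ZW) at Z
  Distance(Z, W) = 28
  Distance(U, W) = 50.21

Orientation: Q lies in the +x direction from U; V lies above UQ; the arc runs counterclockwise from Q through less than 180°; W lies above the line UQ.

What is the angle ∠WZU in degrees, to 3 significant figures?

78.1°

Checks: |VZ| = 12.40 ✓; ∠(VZ, ZW) = 90.00° ✓; |ZW| = 28.00 ✓; |UW| = 50.21 ✓.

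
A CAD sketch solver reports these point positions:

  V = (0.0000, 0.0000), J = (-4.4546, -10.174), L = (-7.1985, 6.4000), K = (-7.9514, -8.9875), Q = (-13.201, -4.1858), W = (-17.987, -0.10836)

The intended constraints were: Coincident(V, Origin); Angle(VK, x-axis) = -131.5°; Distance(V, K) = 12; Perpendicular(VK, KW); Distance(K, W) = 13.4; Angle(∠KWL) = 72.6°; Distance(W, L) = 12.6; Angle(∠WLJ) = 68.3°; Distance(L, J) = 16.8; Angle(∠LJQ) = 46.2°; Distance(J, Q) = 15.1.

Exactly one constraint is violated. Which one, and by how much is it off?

Distance(J, Q) = 15.1 — off by 4.50.

V = (0.00, 0.00) ✓; VK at -131.5° ✓; |VK| = 12.00 ✓; ∠(VK, KW) = 90.00° ✓; |KW| = 13.40 ✓; ∠KWL = 72.60° ✓; |WL| = 12.60 ✓; ∠WLJ = 68.30° ✓; |LJ| = 16.80 ✓; ∠LJQ = 46.20° ✓; |JQ| = 10.60 ✗.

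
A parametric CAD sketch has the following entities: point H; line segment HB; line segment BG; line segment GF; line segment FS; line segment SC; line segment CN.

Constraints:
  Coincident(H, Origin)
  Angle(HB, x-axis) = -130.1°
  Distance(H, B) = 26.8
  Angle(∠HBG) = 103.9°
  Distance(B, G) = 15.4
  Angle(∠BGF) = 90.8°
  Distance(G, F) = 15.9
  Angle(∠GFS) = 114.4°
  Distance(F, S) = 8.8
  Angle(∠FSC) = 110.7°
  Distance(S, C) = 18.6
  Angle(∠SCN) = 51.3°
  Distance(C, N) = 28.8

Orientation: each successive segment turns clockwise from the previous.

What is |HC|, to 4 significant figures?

19.33

H is at the origin; HB runs at -130.1° with length 26.8, so B = (-17.26, -20.50). ∠HBG = 103.9° gives BG at 153.8° from the x-axis; with |BG| = 15.4, G = (-31.08, -13.70). ∠BGF = 90.8° gives GF at 64.60° from the x-axis; with |GF| = 15.9, F = (-24.26, 0.6623). ∠GFS = 114.4° gives FS at -1.000° from the x-axis; with |FS| = 8.8, S = (-15.46, 0.5087). ∠FSC = 110.7° gives SC at -70.30° from the x-axis; with |SC| = 18.6, C = (-9.192, -17.00). Then |HC| = |C − H| = 19.33.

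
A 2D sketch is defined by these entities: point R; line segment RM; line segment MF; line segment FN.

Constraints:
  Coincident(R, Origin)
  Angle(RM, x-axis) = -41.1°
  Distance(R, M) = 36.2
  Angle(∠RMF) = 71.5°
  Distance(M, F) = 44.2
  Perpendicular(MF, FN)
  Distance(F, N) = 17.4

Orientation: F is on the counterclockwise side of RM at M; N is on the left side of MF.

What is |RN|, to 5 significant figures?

36.834

R is at the origin; RM runs at -41.1° with length 36.2, so M = 36.2·(cos -41.1°, sin -41.1°) = (27.279, -23.797). ∠RMF = 71.5°, so MF runs at -41.1° + (180° − 71.5°) = 67.400° from the x-axis; with |MF| = 44.2, F = M + 44.2·(cos 67.400°, sin 67.400°) = (44.265, 17.009). MF ⟂ FN; with |FN| = 17.4 on the left of MF, N = F + 17.4·(-0.92321, 0.38430) = (28.201, 23.696). Then |RN| = |N − R| = 36.834.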